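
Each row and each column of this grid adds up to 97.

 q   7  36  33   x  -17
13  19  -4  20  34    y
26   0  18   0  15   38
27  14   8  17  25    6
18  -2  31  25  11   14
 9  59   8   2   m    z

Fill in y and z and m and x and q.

Column 1: 13 + 26 + 27 + 18 + 9 = 93, so its missing entry is 97 − 93 = 4.
Row 1: 4 + 7 + 36 + 33 − 17 = 63, so its missing entry is 97 − 63 = 34.
Row 2: 13 + 19 − 4 + 20 + 34 = 82, so its missing entry is 97 − 82 = 15.
Column 6: -17 + 15 + 38 + 6 + 14 = 56, so its missing entry is 97 − 56 = 41.
Row 6: 9 + 59 + 8 + 2 + 41 = 119, so its missing entry is 97 − 119 = -22.

y = 15, z = 41, m = -22, x = 34, q = 4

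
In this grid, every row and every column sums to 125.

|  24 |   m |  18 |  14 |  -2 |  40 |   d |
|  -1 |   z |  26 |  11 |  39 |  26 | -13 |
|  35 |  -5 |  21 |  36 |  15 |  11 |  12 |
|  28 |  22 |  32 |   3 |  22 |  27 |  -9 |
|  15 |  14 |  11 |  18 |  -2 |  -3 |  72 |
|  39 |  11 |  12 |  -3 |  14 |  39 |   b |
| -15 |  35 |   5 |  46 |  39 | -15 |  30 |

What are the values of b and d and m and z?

Row 2 has -1 + 26 + 11 + 39 + 26 − 13 = 88; the blank must be 125 − 88 = 37.
Column 2 has 37 − 5 + 22 + 14 + 11 + 35 = 114; the blank must be 125 − 114 = 11.
Row 6 has 39 + 11 + 12 − 3 + 14 + 39 = 112; the blank must be 125 − 112 = 13.
Row 1 has 24 + 11 + 18 + 14 − 2 + 40 = 105; the blank must be 125 − 105 = 20.

b = 13, d = 20, m = 11, z = 37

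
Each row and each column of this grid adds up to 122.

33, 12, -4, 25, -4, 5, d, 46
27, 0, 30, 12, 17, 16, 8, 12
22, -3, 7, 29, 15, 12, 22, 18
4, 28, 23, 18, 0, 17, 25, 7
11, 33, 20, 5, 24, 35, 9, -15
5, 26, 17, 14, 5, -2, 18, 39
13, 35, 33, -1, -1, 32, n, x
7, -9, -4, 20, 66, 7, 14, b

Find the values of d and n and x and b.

Row 8: 7 − 9 − 4 + 20 + 66 + 7 + 14 = 101, so its missing entry is 122 − 101 = 21.
Column 8: 46 + 12 + 18 + 7 − 15 + 39 + 21 = 128, so its missing entry is 122 − 128 = -6.
Row 7: 13 + 35 + 33 − 1 − 1 + 32 − 6 = 105, so its missing entry is 122 − 105 = 17.
Row 1: 33 + 12 − 4 + 25 − 4 + 5 + 46 = 113, so its missing entry is 122 − 113 = 9.

d = 9, n = 17, x = -6, b = 21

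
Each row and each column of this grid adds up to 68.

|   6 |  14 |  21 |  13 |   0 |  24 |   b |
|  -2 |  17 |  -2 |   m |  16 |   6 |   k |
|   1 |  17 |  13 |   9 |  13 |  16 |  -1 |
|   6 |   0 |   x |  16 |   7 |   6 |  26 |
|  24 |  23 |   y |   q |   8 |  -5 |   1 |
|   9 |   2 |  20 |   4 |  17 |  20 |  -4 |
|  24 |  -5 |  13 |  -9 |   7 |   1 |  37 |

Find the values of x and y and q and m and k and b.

Row 1 has 6 + 14 + 21 + 13 + 0 + 24 = 78; the blank must be 68 − 78 = -10.
Column 7 has -10 − 1 + 26 + 1 − 4 + 37 = 49; the blank must be 68 − 49 = 19.
Row 4 has 6 + 0 + 16 + 7 + 6 + 26 = 61; the blank must be 68 − 61 = 7.
Column 3 has 21 − 2 + 13 + 7 + 20 + 13 = 72; the blank must be 68 − 72 = -4.
Row 5 has 24 + 23 − 4 + 8 − 5 + 1 = 47; the blank must be 68 − 47 = 21.
Row 2 has -2 + 17 − 2 + 16 + 6 + 19 = 54; the blank must be 68 − 54 = 14.

x = 7, y = -4, q = 21, m = 14, k = 19, b = -10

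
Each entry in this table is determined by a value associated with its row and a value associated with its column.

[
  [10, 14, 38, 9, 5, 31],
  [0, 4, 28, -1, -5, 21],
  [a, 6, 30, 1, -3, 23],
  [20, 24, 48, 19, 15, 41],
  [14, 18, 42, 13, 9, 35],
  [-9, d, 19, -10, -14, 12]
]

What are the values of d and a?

d = -5, a = 2

The difference between any two rows is the same in every column — this is an addition table with the headers hidden.
Row 6 minus row 1 is 19 − 38 = -19, so its entry in column 2 is 14 + (-19) = -5.
Row 3 minus row 1 is 30 − 38 = -8, so its entry in column 1 is 10 + (-8) = 2.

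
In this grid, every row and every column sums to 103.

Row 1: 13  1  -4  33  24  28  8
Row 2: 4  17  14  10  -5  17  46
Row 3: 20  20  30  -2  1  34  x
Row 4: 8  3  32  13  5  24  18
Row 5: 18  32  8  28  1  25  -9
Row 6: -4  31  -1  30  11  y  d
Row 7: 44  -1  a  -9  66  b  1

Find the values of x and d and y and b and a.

x = 0, d = 39, y = -3, b = -22, a = 24

The known cells in column 3 total 79, leaving 103 − 79 = 24 for the blank.
The known cells in row 7 total 125, leaving 103 − 125 = -22 for the blank.
The known cells in column 6 total 106, leaving 103 − 106 = -3 for the blank.
The known cells in row 3 total 103, leaving 103 − 103 = 0 for the blank.
The known cells in row 6 total 64, leaving 103 − 64 = 39 for the blank.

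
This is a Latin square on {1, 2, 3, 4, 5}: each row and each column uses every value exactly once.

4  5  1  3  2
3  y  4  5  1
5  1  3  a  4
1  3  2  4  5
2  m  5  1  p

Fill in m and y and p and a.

m = 4, y = 2, p = 3, a = 2

Cell (3,4): row 3 already has {1, 3, 4, 5} → 2.
Cell (2,2): row 2 already has {1, 3, 4, 5} → 2.
Cell (5,2): column 2 already has {1, 2, 3, 5} → 4.
Cell (5,5): row 5 already has {1, 2, 4, 5} → 3.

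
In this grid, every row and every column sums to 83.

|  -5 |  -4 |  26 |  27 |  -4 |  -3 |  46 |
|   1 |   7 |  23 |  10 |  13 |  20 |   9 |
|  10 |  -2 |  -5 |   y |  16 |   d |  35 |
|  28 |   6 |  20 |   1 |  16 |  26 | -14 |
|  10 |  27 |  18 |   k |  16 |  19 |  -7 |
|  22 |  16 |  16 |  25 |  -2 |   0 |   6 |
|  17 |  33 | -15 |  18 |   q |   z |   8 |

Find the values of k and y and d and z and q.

Row 5: 10 + 27 + 18 + 16 + 19 − 7 = 83, so its missing entry is 83 − 83 = 0.
Column 5: -4 + 13 + 16 + 16 + 16 − 2 = 55, so its missing entry is 83 − 55 = 28.
Row 7: 17 + 33 − 15 + 18 + 28 + 8 = 89, so its missing entry is 83 − 89 = -6.
Column 4: 27 + 10 + 1 + 0 + 25 + 18 = 81, so its missing entry is 83 − 81 = 2.
Row 3: 10 − 2 − 5 + 2 + 16 + 35 = 56, so its missing entry is 83 − 56 = 27.

k = 0, y = 2, d = 27, z = -6, q = 28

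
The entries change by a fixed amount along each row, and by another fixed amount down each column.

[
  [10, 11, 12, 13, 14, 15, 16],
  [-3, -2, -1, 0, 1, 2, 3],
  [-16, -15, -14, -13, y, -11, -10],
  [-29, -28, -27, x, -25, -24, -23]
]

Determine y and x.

Along each row the entries change by 1 per step; down each column they change by -13.
Row 3: from -16 at column 1, stepping by 1 to column 5 gives -12.
Row 4: from -29 at column 1, stepping by 1 to column 4 gives -26.

y = -12, x = -26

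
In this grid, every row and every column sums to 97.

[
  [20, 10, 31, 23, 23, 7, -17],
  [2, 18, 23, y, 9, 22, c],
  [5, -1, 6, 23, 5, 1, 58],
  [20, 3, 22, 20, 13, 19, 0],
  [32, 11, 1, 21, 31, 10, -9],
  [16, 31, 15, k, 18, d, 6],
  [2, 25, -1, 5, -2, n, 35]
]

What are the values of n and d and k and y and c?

Row 7 has 2 + 25 − 1 + 5 − 2 + 35 = 64; the blank must be 97 − 64 = 33.
Column 6 has 7 + 22 + 1 + 19 + 10 + 33 = 92; the blank must be 97 − 92 = 5.
Row 6 has 16 + 31 + 15 + 18 + 5 + 6 = 91; the blank must be 97 − 91 = 6.
Column 7 has -17 + 58 + 0 − 9 + 6 + 35 = 73; the blank must be 97 − 73 = 24.
Row 2 has 2 + 18 + 23 + 9 + 22 + 24 = 98; the blank must be 97 − 98 = -1.

n = 33, d = 5, k = 6, y = -1, c = 24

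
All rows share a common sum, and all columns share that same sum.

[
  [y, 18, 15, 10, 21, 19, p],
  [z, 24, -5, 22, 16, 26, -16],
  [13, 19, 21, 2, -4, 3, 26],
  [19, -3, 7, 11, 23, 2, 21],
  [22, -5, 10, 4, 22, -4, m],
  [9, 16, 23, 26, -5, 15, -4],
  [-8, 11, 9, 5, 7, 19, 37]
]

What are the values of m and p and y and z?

m = 31, p = -15, y = 12, z = 13

Rows 3 and 4 both sum to 80, so that's the common total.
The known cells in row 2 total 67, leaving 80 − 67 = 13 for the blank.
The known cells in column 1 total 68, leaving 80 − 68 = 12 for the blank.
The known cells in row 5 total 49, leaving 80 − 49 = 31 for the blank.
The known cells in row 1 total 95, leaving 80 − 95 = -15 for the blank.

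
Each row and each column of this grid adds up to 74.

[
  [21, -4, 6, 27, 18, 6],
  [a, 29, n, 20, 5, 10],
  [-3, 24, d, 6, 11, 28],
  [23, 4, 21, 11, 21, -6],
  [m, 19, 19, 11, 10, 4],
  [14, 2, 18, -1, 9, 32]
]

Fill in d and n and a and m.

d = 8, n = 2, a = 8, m = 11

Row 5: 19 + 19 + 11 + 10 + 4 = 63, so its missing entry is 74 − 63 = 11.
Column 1: 21 − 3 + 23 + 11 + 14 = 66, so its missing entry is 74 − 66 = 8.
Row 2: 8 + 29 + 20 + 5 + 10 = 72, so its missing entry is 74 − 72 = 2.
Row 3: -3 + 24 + 6 + 11 + 28 = 66, so its missing entry is 74 − 66 = 8.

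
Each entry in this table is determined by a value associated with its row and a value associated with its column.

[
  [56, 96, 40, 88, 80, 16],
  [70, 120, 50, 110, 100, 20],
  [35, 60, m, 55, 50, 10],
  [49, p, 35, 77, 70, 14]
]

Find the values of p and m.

Each row is a constant multiple of every other row — this is a multiplication table with the headers hidden.
Row 4 is 77/88 = 7/8 times row 1, so its entry in column 2 is 96 × 7/8 = 84.
Row 3 is 55/88 = 5/8 times row 1, so its entry in column 3 is 40 × 5/8 = 25.

p = 84, m = 25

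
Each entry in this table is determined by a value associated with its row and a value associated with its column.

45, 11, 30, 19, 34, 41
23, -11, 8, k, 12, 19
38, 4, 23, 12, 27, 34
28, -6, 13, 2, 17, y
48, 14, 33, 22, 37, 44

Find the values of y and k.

y = 24, k = -3

The difference between any two rows is the same in every column — this is an addition table with the headers hidden.
Row 4 minus row 1 is 28 − 45 = -17, so its entry in column 6 is 41 + (-17) = 24.
Row 2 minus row 1 is 23 − 45 = -22, so its entry in column 4 is 19 + (-22) = -3.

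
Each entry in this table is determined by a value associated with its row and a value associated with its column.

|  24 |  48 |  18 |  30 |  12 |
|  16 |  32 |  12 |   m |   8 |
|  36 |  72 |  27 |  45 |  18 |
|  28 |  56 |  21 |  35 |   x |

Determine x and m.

x = 14, m = 20

Each row is a constant multiple of every other row — this is a multiplication table with the headers hidden.
Row 4 is 56/48 = 7/6 times row 1, so its entry in column 5 is 12 × 7/6 = 14.
Row 2 is 32/48 = 2/3 times row 1, so its entry in column 4 is 30 × 2/3 = 20.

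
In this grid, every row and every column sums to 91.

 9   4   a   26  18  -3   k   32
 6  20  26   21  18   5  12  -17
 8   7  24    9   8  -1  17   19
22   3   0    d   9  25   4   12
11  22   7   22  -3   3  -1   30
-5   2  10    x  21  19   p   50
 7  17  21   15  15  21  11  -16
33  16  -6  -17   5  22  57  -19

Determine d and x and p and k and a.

Column 3: 26 + 24 + 0 + 7 + 10 + 21 − 6 = 82, so its missing entry is 91 − 82 = 9.
Row 1: 9 + 4 + 9 + 26 + 18 − 3 + 32 = 95, so its missing entry is 91 − 95 = -4.
Row 4: 22 + 3 + 0 + 9 + 25 + 4 + 12 = 75, so its missing entry is 91 − 75 = 16.
Column 7: -4 + 12 + 17 + 4 − 1 + 11 + 57 = 96, so its missing entry is 91 − 96 = -5.
Row 6: -5 + 2 + 10 + 21 + 19 − 5 + 50 = 92, so its missing entry is 91 − 92 = -1.

d = 16, x = -1, p = -5, k = -4, a = 9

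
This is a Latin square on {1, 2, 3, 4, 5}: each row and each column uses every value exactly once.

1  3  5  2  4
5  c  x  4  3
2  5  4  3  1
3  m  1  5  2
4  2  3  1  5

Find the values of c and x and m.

At (row 4, col 2): row 4 already has {1, 2, 3, 5}, so the value is 4.
For row 2, column 2: column 2 already has {2, 3, 4, 5}; that leaves 1.
Cell (2,3): row 2 already has {1, 3, 4, 5} → 2.

c = 1, x = 2, m = 4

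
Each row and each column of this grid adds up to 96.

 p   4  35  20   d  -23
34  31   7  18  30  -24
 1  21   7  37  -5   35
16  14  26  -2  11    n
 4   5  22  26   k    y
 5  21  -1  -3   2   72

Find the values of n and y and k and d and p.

n = 31, y = 5, k = 34, d = 24, p = 36

The known cells in column 1 total 60, leaving 96 − 60 = 36 for the blank.
The known cells in row 1 total 72, leaving 96 − 72 = 24 for the blank.
The known cells in column 5 total 62, leaving 96 − 62 = 34 for the blank.
The known cells in row 5 total 91, leaving 96 − 91 = 5 for the blank.
The known cells in row 4 total 65, leaving 96 − 65 = 31 for the blank.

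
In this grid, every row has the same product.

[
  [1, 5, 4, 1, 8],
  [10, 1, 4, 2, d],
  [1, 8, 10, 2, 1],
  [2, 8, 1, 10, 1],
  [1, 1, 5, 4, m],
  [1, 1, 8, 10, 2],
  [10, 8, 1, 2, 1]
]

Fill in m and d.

m = 8, d = 2

Rows 1 and 3 each multiply to 160, so every row has product 160.
Row 5: 1×1×5×4 = 20, so the missing entry is 160 ÷ 20 = 8.
Row 2: 10×1×4×2 = 80, so the missing entry is 160 ÷ 80 = 2.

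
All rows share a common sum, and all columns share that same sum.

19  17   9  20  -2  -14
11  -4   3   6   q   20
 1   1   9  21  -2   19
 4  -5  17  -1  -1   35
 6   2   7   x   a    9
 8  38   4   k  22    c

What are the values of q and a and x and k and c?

Rows 1 and 3 both sum to 49, so that's the common total.
Column 6: -14 + 20 + 19 + 35 + 9 = 69, so its missing entry is 49 − 69 = -20.
Row 2: 11 − 4 + 3 + 6 + 20 = 36, so its missing entry is 49 − 36 = 13.
Column 5: -2 + 13 − 2 − 1 + 22 = 30, so its missing entry is 49 − 30 = 19.
Row 5: 6 + 2 + 7 + 19 + 9 = 43, so its missing entry is 49 − 43 = 6.
Row 6: 8 + 38 + 4 + 22 − 20 = 52, so its missing entry is 49 − 52 = -3.

q = 13, a = 19, x = 6, k = -3, c = -20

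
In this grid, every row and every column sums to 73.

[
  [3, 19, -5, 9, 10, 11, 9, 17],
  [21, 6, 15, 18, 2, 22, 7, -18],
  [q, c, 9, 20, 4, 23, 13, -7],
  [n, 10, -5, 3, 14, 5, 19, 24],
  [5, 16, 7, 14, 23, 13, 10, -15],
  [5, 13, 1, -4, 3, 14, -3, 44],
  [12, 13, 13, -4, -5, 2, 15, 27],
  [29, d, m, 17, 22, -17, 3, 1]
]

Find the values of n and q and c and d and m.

The known cells in row 4 total 70, leaving 73 − 70 = 3 for the blank.
The known cells in column 1 total 78, leaving 73 − 78 = -5 for the blank.
The known cells in row 3 total 57, leaving 73 − 57 = 16 for the blank.
The known cells in column 2 total 93, leaving 73 − 93 = -20 for the blank.
The known cells in row 8 total 35, leaving 73 − 35 = 38 for the blank.

n = 3, q = -5, c = 16, d = -20, m = 38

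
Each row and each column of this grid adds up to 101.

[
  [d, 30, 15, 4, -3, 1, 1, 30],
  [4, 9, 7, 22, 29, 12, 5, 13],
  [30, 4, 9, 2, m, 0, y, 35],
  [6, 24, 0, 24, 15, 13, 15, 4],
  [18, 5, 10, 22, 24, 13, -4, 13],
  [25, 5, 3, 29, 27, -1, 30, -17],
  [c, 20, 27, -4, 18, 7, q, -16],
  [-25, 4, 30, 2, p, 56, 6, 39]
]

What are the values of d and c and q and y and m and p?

d = 23, c = 20, q = 29, y = 19, m = 2, p = -11

The known cells in row 8 total 112, leaving 101 − 112 = -11 for the blank.
The known cells in column 5 total 99, leaving 101 − 99 = 2 for the blank.
The known cells in row 1 total 78, leaving 101 − 78 = 23 for the blank.
The known cells in row 3 total 82, leaving 101 − 82 = 19 for the blank.
The known cells in column 1 total 81, leaving 101 − 81 = 20 for the blank.
The known cells in row 7 total 72, leaving 101 − 72 = 29 for the blank.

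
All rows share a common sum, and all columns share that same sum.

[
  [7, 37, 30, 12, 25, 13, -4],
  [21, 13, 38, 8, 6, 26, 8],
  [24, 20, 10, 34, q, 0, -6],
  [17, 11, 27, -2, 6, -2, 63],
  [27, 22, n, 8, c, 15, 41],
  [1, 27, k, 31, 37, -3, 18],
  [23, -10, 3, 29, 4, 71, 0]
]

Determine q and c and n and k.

Rows 1 and 2 both sum to 120, so that's the common total.
The known cells in row 3 total 82, leaving 120 − 82 = 38 for the blank.
The known cells in column 5 total 116, leaving 120 − 116 = 4 for the blank.
The known cells in row 5 total 117, leaving 120 − 117 = 3 for the blank.
The known cells in row 6 total 111, leaving 120 − 111 = 9 for the blank.

q = 38, c = 4, n = 3, k = 9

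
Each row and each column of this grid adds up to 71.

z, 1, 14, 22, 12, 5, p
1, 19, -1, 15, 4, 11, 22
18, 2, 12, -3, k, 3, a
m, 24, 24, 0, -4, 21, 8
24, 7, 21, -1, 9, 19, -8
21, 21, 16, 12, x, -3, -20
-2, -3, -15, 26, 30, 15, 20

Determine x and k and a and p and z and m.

Row 6: 21 + 21 + 16 + 12 − 3 − 20 = 47, so its missing entry is 71 − 47 = 24.
Column 5: 12 + 4 − 4 + 9 + 24 + 30 = 75, so its missing entry is 71 − 75 = -4.
Row 4: 24 + 24 + 0 − 4 + 21 + 8 = 73, so its missing entry is 71 − 73 = -2.
Column 1: 1 + 18 − 2 + 24 + 21 − 2 = 60, so its missing entry is 71 − 60 = 11.
Row 1: 11 + 1 + 14 + 22 + 12 + 5 = 65, so its missing entry is 71 − 65 = 6.
Row 3: 18 + 2 + 12 − 3 − 4 + 3 = 28, so its missing entry is 71 − 28 = 43.

x = 24, k = -4, a = 43, p = 6, z = 11, m = -2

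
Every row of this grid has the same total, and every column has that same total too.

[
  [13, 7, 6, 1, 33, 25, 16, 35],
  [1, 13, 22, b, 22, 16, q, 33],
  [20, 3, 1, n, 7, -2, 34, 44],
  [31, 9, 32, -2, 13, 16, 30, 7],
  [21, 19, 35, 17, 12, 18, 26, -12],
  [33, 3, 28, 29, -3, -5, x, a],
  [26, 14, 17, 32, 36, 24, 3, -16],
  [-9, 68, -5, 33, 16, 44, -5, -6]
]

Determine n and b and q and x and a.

Rows 1 and 4 both sum to 136, so that's the common total.
The known cells in column 8 total 85, leaving 136 − 85 = 51 for the blank.
The known cells in row 3 total 107, leaving 136 − 107 = 29 for the blank.
The known cells in row 6 total 136, leaving 136 − 136 = 0 for the blank.
The known cells in column 7 total 104, leaving 136 − 104 = 32 for the blank.
The known cells in row 2 total 139, leaving 136 − 139 = -3 for the blank.

n = 29, b = -3, q = 32, x = 0, a = 51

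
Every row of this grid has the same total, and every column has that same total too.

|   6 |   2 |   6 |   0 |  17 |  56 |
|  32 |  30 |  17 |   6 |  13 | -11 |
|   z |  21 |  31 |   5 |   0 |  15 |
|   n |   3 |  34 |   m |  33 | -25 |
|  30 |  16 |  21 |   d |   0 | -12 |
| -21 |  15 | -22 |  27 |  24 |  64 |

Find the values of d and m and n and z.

Rows 1 and 2 both sum to 87, so that's the common total.
The known cells in row 3 total 72, leaving 87 − 72 = 15 for the blank.
The known cells in column 1 total 62, leaving 87 − 62 = 25 for the blank.
The known cells in row 4 total 70, leaving 87 − 70 = 17 for the blank.
The known cells in row 5 total 55, leaving 87 − 55 = 32 for the blank.

d = 32, m = 17, n = 25, z = 15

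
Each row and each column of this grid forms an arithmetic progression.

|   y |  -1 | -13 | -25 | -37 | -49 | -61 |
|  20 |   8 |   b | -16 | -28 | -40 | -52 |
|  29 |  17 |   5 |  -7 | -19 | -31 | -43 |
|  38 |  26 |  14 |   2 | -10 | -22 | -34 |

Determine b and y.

b = -4, y = 11

Along each row the entries change by -12 per step; down each column they change by 9.
Row 2: from 20 at column 1, stepping by -12 to column 3 gives -4.
Row 1: from -1 at column 2, stepping by -12 to column 1 gives 11.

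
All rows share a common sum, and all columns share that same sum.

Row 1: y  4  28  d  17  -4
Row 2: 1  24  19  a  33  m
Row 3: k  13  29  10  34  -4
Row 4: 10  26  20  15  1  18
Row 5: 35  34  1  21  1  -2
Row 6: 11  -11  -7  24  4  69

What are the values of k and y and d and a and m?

k = 8, y = 25, d = 20, a = 0, m = 13

Rows 4 and 5 both sum to 90, so that's the common total.
The known cells in column 6 total 77, leaving 90 − 77 = 13 for the blank.
The known cells in row 3 total 82, leaving 90 − 82 = 8 for the blank.
The known cells in column 1 total 65, leaving 90 − 65 = 25 for the blank.
The known cells in row 1 total 70, leaving 90 − 70 = 20 for the blank.
The known cells in row 2 total 90, leaving 90 − 90 = 0 for the blank.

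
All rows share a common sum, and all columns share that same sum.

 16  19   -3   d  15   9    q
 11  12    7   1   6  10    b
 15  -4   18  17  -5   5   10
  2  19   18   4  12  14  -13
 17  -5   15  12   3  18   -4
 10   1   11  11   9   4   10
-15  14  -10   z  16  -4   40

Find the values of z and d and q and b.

z = 15, d = -4, q = 4, b = 9

Rows 3 and 4 both sum to 56, so that's the common total.
Row 2: 11 + 12 + 7 + 1 + 6 + 10 = 47, so its missing entry is 56 − 47 = 9.
Row 7: -15 + 14 − 10 + 16 − 4 + 40 = 41, so its missing entry is 56 − 41 = 15.
Column 7: 9 + 10 − 13 − 4 + 10 + 40 = 52, so its missing entry is 56 − 52 = 4.
Row 1: 16 + 19 − 3 + 15 + 9 + 4 = 60, so its missing entry is 56 − 60 = -4.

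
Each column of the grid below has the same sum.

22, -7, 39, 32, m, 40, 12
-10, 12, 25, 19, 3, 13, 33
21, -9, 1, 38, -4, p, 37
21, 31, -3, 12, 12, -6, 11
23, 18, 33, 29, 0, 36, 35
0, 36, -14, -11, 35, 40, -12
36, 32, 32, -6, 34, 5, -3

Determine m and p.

Column 1 sums to 113 and so does column 7; that's the common total.
In column 5 the known cells total 80, leaving 113 − 80 = 33.
In column 6 the known cells total 128, leaving 113 − 128 = -15.

m = 33, p = -15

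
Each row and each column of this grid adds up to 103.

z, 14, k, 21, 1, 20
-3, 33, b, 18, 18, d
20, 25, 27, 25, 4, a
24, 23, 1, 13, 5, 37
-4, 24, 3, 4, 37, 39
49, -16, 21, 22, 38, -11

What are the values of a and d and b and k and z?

The known cells in column 1 total 86, leaving 103 − 86 = 17 for the blank.
The known cells in row 1 total 73, leaving 103 − 73 = 30 for the blank.
The known cells in column 3 total 82, leaving 103 − 82 = 21 for the blank.
The known cells in row 2 total 87, leaving 103 − 87 = 16 for the blank.
The known cells in row 3 total 101, leaving 103 − 101 = 2 for the blank.

a = 2, d = 16, b = 21, k = 30, z = 17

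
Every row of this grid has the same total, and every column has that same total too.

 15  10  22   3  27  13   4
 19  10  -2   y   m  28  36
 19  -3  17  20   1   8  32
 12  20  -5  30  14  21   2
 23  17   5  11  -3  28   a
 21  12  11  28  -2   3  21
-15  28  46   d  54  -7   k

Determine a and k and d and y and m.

a = 13, k = -14, d = 2, y = 0, m = 3

Rows 1 and 3 both sum to 94, so that's the common total.
Row 5 has 23 + 17 + 5 + 11 − 3 + 28 = 81; the blank must be 94 − 81 = 13.
Column 5 has 27 + 1 + 14 − 3 − 2 + 54 = 91; the blank must be 94 − 91 = 3.
Column 7 has 4 + 36 + 32 + 2 + 13 + 21 = 108; the blank must be 94 − 108 = -14.
Row 7 has -15 + 28 + 46 + 54 − 7 − 14 = 92; the blank must be 94 − 92 = 2.
Row 2 has 19 + 10 − 2 + 3 + 28 + 36 = 94; the blank must be 94 − 94 = 0.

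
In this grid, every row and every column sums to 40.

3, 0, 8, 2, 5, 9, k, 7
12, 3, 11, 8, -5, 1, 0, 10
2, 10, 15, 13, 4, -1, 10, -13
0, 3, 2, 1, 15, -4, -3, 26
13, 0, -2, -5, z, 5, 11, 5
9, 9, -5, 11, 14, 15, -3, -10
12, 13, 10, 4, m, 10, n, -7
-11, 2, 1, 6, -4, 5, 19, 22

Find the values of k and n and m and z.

k = 6, n = 0, m = -2, z = 13

Row 5: 13 + 0 − 2 − 5 + 5 + 11 + 5 = 27, so its missing entry is 40 − 27 = 13.
Column 5: 5 − 5 + 4 + 15 + 13 + 14 − 4 = 42, so its missing entry is 40 − 42 = -2.
Row 7: 12 + 13 + 10 + 4 − 2 + 10 − 7 = 40, so its missing entry is 40 − 40 = 0.
Row 1: 3 + 0 + 8 + 2 + 5 + 9 + 7 = 34, so its missing entry is 40 − 34 = 6.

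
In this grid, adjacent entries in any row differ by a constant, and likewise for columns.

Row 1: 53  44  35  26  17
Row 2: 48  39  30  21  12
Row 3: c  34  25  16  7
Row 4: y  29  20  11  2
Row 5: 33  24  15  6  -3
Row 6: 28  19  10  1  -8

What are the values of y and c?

y = 38, c = 43

Along each row the entries change by -9 per step; down each column they change by -5.
Row 4: from 29 at column 2, stepping by -9 to column 1 gives 38.
Row 3: from 34 at column 2, stepping by -9 to column 1 gives 43.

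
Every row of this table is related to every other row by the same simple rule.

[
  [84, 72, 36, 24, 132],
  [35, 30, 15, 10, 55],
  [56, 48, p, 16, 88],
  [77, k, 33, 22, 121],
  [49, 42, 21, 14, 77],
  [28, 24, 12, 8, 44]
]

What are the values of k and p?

Each row is a constant multiple of every other row — this is a multiplication table with the headers hidden.
Row 4 is 77/84 = 11/12 times row 1, so its entry in column 2 is 72 × 11/12 = 66.
Row 3 is 56/84 = 2/3 times row 1, so its entry in column 3 is 36 × 2/3 = 24.

k = 66, p = 24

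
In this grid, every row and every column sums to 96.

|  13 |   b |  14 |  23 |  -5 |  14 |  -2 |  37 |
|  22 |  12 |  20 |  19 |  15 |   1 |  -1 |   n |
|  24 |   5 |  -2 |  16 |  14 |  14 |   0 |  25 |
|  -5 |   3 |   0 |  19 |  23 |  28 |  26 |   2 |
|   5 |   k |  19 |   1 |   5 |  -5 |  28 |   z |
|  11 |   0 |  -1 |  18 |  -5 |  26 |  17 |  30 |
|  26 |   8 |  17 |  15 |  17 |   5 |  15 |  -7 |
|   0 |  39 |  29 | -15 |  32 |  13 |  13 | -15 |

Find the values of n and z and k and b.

Row 1: 13 + 14 + 23 − 5 + 14 − 2 + 37 = 94, so its missing entry is 96 − 94 = 2.
Row 2: 22 + 12 + 20 + 19 + 15 + 1 − 1 = 88, so its missing entry is 96 − 88 = 8.
Column 2: 2 + 12 + 5 + 3 + 0 + 8 + 39 = 69, so its missing entry is 96 − 69 = 27.
Row 5: 5 + 27 + 19 + 1 + 5 − 5 + 28 = 80, so its missing entry is 96 − 80 = 16.

n = 8, z = 16, k = 27, b = 2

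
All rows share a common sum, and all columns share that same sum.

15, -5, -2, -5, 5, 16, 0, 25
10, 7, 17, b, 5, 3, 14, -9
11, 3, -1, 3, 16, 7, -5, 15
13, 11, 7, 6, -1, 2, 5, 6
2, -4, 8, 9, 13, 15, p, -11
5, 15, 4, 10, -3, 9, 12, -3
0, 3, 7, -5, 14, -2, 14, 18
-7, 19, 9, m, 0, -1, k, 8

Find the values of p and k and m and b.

p = 17, k = -8, m = 29, b = 2

Rows 1 and 3 both sum to 49, so that's the common total.
Row 5 has 2 − 4 + 8 + 9 + 13 + 15 − 11 = 32; the blank must be 49 − 32 = 17.
Row 2 has 10 + 7 + 17 + 5 + 3 + 14 − 9 = 47; the blank must be 49 − 47 = 2.
Column 7 has 0 + 14 − 5 + 5 + 17 + 12 + 14 = 57; the blank must be 49 − 57 = -8.
Row 8 has -7 + 19 + 9 + 0 − 1 − 8 + 8 = 20; the blank must be 49 − 20 = 29.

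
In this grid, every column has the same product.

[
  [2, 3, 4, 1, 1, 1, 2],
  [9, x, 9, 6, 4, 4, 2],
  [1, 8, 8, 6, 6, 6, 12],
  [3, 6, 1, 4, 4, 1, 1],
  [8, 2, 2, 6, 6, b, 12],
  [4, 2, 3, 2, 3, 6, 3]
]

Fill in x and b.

Columns 3 and 5 each multiply to 1728, so every column has product 1728.
Column 2: 3×8×6×2×2 = 576, so the missing entry is 1728 ÷ 576 = 3.
Column 6: 1×4×6×1×6 = 144, so the missing entry is 1728 ÷ 144 = 12.

x = 3, b = 12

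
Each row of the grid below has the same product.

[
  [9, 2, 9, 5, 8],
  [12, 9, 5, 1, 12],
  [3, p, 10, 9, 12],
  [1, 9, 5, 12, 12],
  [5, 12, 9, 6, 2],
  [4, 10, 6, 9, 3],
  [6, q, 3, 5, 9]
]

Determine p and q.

Rows 2 and 5 each multiply to 6480, so every row has product 6480.
Row 3: 3×10×9×12 = 3240, so the missing entry is 6480 ÷ 3240 = 2.
Row 7: 6×3×5×9 = 810, so the missing entry is 6480 ÷ 810 = 8.

p = 2, q = 8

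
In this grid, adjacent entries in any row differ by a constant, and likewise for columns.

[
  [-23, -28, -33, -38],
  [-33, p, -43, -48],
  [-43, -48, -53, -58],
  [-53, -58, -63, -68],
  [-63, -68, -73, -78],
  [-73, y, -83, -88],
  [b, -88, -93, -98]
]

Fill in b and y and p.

b = -83, y = -78, p = -38

Along each row the entries change by -5 per step; down each column they change by -10.
Row 7: from -88 at column 2, stepping by -5 to column 1 gives -83.
Row 6: from -73 at column 1, stepping by -5 to column 2 gives -78.
Row 2: from -33 at column 1, stepping by -5 to column 2 gives -38.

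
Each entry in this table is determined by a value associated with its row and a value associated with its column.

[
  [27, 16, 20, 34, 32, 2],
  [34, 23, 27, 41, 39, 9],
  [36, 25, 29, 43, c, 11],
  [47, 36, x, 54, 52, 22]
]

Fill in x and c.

The difference between any two rows is the same in every column — this is an addition table with the headers hidden.
Row 4 minus row 1 is 22 − 2 = 20, so its entry in column 3 is 20 + 20 = 40.
Row 3 minus row 1 is 11 − 2 = 9, so its entry in column 5 is 32 + 9 = 41.

x = 40, c = 41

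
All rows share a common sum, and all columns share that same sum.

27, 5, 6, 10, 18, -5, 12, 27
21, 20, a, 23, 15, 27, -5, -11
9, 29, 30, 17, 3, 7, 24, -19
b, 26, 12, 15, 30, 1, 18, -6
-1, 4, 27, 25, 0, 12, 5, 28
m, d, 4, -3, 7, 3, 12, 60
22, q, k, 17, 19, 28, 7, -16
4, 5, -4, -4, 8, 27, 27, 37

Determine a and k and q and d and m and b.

Rows 1 and 3 both sum to 100, so that's the common total.
Row 2 has 21 + 20 + 23 + 15 + 27 − 5 − 11 = 90; the blank must be 100 − 90 = 10.
Column 3 has 6 + 10 + 30 + 12 + 27 + 4 − 4 = 85; the blank must be 100 − 85 = 15.
Row 7 has 22 + 15 + 17 + 19 + 28 + 7 − 16 = 92; the blank must be 100 − 92 = 8.
Column 2 has 5 + 20 + 29 + 26 + 4 + 8 + 5 = 97; the blank must be 100 − 97 = 3.
Row 4 has 26 + 12 + 15 + 30 + 1 + 18 − 6 = 96; the blank must be 100 − 96 = 4.
Row 6 has 3 + 4 − 3 + 7 + 3 + 12 + 60 = 86; the blank must be 100 − 86 = 14.

a = 10, k = 15, q = 8, d = 3, m = 14, b = 4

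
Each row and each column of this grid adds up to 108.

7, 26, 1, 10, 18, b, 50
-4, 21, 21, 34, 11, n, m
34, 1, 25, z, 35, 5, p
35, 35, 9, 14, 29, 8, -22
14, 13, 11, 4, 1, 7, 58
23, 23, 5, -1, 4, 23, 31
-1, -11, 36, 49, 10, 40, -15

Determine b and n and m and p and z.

b = -4, n = 29, m = -4, p = 10, z = -2

The known cells in column 4 total 110, leaving 108 − 110 = -2 for the blank.
The known cells in row 3 total 98, leaving 108 − 98 = 10 for the blank.
The known cells in row 1 total 112, leaving 108 − 112 = -4 for the blank.
The known cells in column 6 total 79, leaving 108 − 79 = 29 for the blank.
The known cells in row 2 total 112, leaving 108 − 112 = -4 for the blank.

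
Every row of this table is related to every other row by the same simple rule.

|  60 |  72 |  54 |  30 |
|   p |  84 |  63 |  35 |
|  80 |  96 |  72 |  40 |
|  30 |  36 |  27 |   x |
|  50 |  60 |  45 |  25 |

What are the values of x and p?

Each row is a constant multiple of every other row — this is a multiplication table with the headers hidden.
Row 4 is 27/54 = 1/2 times row 1, so its entry in column 4 is 30 × 1/2 = 15.
Row 2 is 63/54 = 7/6 times row 1, so its entry in column 1 is 60 × 7/6 = 70.

x = 15, p = 70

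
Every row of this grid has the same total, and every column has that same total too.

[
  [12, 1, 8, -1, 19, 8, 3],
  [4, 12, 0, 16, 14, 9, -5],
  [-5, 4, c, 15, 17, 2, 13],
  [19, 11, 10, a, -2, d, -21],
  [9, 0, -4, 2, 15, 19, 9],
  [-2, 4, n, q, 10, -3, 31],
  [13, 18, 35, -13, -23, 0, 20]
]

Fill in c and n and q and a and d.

Rows 1 and 2 both sum to 50, so that's the common total.
The known cells in row 3 total 46, leaving 50 − 46 = 4 for the blank.
The known cells in column 6 total 35, leaving 50 − 35 = 15 for the blank.
The known cells in row 4 total 32, leaving 50 − 32 = 18 for the blank.
The known cells in column 4 total 37, leaving 50 − 37 = 13 for the blank.
The known cells in row 6 total 53, leaving 50 − 53 = -3 for the blank.

c = 4, n = -3, q = 13, a = 18, d = 15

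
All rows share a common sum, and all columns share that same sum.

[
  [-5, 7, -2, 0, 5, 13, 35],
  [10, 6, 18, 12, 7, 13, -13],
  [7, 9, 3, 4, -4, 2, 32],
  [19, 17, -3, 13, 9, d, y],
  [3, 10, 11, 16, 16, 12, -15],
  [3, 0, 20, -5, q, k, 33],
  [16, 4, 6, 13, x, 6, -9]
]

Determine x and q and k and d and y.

Rows 1 and 2 both sum to 53, so that's the common total.
The known cells in row 7 total 36, leaving 53 − 36 = 17 for the blank.
The known cells in column 5 total 50, leaving 53 − 50 = 3 for the blank.
The known cells in row 6 total 54, leaving 53 − 54 = -1 for the blank.
The known cells in column 7 total 63, leaving 53 − 63 = -10 for the blank.
The known cells in row 4 total 45, leaving 53 − 45 = 8 for the blank.

x = 17, q = 3, k = -1, d = 8, y = -10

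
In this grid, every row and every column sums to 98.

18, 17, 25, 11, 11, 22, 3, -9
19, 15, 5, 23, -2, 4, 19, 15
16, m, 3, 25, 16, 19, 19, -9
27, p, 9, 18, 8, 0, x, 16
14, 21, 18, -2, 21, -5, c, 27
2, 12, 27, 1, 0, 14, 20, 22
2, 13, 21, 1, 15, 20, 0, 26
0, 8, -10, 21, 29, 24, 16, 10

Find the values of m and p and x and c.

The known cells in row 5 total 94, leaving 98 − 94 = 4 for the blank.
The known cells in row 3 total 89, leaving 98 − 89 = 9 for the blank.
The known cells in column 2 total 95, leaving 98 − 95 = 3 for the blank.
The known cells in row 4 total 81, leaving 98 − 81 = 17 for the blank.

m = 9, p = 3, x = 17, c = 4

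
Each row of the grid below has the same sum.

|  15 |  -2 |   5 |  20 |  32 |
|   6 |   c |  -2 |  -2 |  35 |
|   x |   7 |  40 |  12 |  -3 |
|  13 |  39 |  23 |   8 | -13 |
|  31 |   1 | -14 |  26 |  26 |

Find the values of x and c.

Rows 4 and 5 both add up to 70, so every row sums to 70.
Row 3: 7 + 40 + 12 − 3 = 56, so the missing entry is 70 − 56 = 14.
Row 2: 6 − 2 − 2 + 35 = 37, so the missing entry is 70 − 37 = 33.

x = 14, c = 33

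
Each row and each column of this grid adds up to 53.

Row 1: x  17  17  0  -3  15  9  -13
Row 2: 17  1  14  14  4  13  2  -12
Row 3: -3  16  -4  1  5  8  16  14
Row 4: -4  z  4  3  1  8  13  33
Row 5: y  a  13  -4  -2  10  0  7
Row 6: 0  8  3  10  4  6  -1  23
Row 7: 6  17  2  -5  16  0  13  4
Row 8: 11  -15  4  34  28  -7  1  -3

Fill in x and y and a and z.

The known cells in row 4 total 58, leaving 53 − 58 = -5 for the blank.
The known cells in column 2 total 39, leaving 53 − 39 = 14 for the blank.
The known cells in row 5 total 38, leaving 53 − 38 = 15 for the blank.
The known cells in row 1 total 42, leaving 53 − 42 = 11 for the blank.

x = 11, y = 15, a = 14, z = -5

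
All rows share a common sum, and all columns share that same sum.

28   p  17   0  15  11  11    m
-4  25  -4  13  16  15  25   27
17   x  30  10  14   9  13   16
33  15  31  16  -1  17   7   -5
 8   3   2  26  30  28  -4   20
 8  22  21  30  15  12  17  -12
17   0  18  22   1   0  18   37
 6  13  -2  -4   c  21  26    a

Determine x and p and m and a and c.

x = 4, p = 31, m = 0, a = 30, c = 23

Rows 2 and 4 both sum to 113, so that's the common total.
The known cells in column 5 total 90, leaving 113 − 90 = 23 for the blank.
The known cells in row 3 total 109, leaving 113 − 109 = 4 for the blank.
The known cells in column 2 total 82, leaving 113 − 82 = 31 for the blank.
The known cells in row 1 total 113, leaving 113 − 113 = 0 for the blank.
The known cells in row 8 total 83, leaving 113 − 83 = 30 for the blank.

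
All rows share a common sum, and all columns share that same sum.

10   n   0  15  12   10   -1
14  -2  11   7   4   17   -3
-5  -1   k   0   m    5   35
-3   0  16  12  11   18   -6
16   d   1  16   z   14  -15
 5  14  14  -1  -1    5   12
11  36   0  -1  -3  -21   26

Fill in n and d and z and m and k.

Rows 2 and 4 both sum to 48, so that's the common total.
Row 1 has 10 + 0 + 15 + 12 + 10 − 1 = 46; the blank must be 48 − 46 = 2.
Column 3 has 0 + 11 + 16 + 1 + 14 + 0 = 42; the blank must be 48 − 42 = 6.
Row 3 has -5 − 1 + 6 + 0 + 5 + 35 = 40; the blank must be 48 − 40 = 8.
Column 5 has 12 + 4 + 8 + 11 − 1 − 3 = 31; the blank must be 48 − 31 = 17.
Row 5 has 16 + 1 + 16 + 17 + 14 − 15 = 49; the blank must be 48 − 49 = -1.

n = 2, d = -1, z = 17, m = 8, k = 6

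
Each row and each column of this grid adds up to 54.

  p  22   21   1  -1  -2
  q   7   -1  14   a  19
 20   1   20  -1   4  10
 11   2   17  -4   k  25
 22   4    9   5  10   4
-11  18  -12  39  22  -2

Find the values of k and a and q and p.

k = 3, a = 16, q = -1, p = 13

Row 4 has 11 + 2 + 17 − 4 + 25 = 51; the blank must be 54 − 51 = 3.
Column 5 has -1 + 4 + 3 + 10 + 22 = 38; the blank must be 54 − 38 = 16.
Row 2 has 7 − 1 + 14 + 16 + 19 = 55; the blank must be 54 − 55 = -1.
Row 1 has 22 + 21 + 1 − 1 − 2 = 41; the blank must be 54 − 41 = 13.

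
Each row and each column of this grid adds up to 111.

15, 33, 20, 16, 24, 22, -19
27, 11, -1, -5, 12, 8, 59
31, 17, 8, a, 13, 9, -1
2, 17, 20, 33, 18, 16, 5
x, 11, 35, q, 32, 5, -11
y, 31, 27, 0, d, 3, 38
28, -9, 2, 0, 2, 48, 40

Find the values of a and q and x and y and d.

a = 34, q = 33, x = 6, y = 2, d = 10

Column 5 has 24 + 12 + 13 + 18 + 32 + 2 = 101; the blank must be 111 − 101 = 10.
Row 3 has 31 + 17 + 8 + 13 + 9 − 1 = 77; the blank must be 111 − 77 = 34.
Column 4 has 16 − 5 + 34 + 33 + 0 + 0 = 78; the blank must be 111 − 78 = 33.
Row 5 has 11 + 35 + 33 + 32 + 5 − 11 = 105; the blank must be 111 − 105 = 6.
Row 6 has 31 + 27 + 0 + 10 + 3 + 38 = 109; the blank must be 111 − 109 = 2.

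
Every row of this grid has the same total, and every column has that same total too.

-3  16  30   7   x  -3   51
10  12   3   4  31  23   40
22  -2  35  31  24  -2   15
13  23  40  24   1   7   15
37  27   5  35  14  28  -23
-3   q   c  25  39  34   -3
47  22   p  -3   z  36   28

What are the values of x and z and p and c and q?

Rows 2 and 3 both sum to 123, so that's the common total.
The known cells in row 1 total 98, leaving 123 − 98 = 25 for the blank.
The known cells in column 2 total 98, leaving 123 − 98 = 25 for the blank.
The known cells in column 5 total 134, leaving 123 − 134 = -11 for the blank.
The known cells in row 7 total 119, leaving 123 − 119 = 4 for the blank.
The known cells in row 6 total 117, leaving 123 − 117 = 6 for the blank.

x = 25, z = -11, p = 4, c = 6, q = 25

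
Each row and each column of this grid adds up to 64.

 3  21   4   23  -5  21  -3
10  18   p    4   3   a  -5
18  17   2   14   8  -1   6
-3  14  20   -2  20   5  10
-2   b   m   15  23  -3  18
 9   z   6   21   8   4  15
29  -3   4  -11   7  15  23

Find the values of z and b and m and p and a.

z = 1, b = -4, m = 17, p = 11, a = 23

Column 6 has 21 − 1 + 5 − 3 + 4 + 15 = 41; the blank must be 64 − 41 = 23.
Row 2 has 10 + 18 + 4 + 3 + 23 − 5 = 53; the blank must be 64 − 53 = 11.
Row 6 has 9 + 6 + 21 + 8 + 4 + 15 = 63; the blank must be 64 − 63 = 1.
Column 3 has 4 + 11 + 2 + 20 + 6 + 4 = 47; the blank must be 64 − 47 = 17.
Row 5 has -2 + 17 + 15 + 23 − 3 + 18 = 68; the blank must be 64 − 68 = -4.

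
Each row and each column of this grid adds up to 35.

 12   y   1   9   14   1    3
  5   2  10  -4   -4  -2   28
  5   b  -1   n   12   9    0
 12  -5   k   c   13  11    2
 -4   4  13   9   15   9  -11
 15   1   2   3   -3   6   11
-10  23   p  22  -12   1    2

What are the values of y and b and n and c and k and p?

Row 1 has 12 + 1 + 9 + 14 + 1 + 3 = 40; the blank must be 35 − 40 = -5.
Row 7 has -10 + 23 + 22 − 12 + 1 + 2 = 26; the blank must be 35 − 26 = 9.
Column 2 has -5 + 2 − 5 + 4 + 1 + 23 = 20; the blank must be 35 − 20 = 15.
Row 3 has 5 + 15 − 1 + 12 + 9 + 0 = 40; the blank must be 35 − 40 = -5.
Column 4 has 9 − 4 − 5 + 9 + 3 + 22 = 34; the blank must be 35 − 34 = 1.
Row 4 has 12 − 5 + 1 + 13 + 11 + 2 = 34; the blank must be 35 − 34 = 1.

y = -5, b = 15, n = -5, c = 1, k = 1, p = 9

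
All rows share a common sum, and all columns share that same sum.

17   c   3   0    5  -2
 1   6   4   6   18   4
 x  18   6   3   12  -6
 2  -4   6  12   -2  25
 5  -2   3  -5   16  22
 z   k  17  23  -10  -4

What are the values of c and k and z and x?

Rows 2 and 4 both sum to 39, so that's the common total.
Row 1 has 17 + 3 + 0 + 5 − 2 = 23; the blank must be 39 − 23 = 16.
Row 3 has 18 + 6 + 3 + 12 − 6 = 33; the blank must be 39 − 33 = 6.
Column 1 has 17 + 1 + 6 + 2 + 5 = 31; the blank must be 39 − 31 = 8.
Row 6 has 8 + 17 + 23 − 10 − 4 = 34; the blank must be 39 − 34 = 5.

c = 16, k = 5, z = 8, x = 6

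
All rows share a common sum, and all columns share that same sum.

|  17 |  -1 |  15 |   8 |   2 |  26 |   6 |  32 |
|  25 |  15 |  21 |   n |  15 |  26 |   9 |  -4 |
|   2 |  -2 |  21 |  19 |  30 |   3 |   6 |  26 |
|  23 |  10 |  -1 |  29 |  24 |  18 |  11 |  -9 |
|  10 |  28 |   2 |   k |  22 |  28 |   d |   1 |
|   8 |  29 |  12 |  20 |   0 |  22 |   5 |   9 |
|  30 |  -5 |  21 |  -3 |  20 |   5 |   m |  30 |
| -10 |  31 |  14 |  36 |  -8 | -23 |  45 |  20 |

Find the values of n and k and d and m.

n = -2, k = -2, d = 16, m = 7

Rows 1 and 3 both sum to 105, so that's the common total.
Row 7: 30 − 5 + 21 − 3 + 20 + 5 + 30 = 98, so its missing entry is 105 − 98 = 7.
Column 7: 6 + 9 + 6 + 11 + 5 + 7 + 45 = 89, so its missing entry is 105 − 89 = 16.
Row 2: 25 + 15 + 21 + 15 + 26 + 9 − 4 = 107, so its missing entry is 105 − 107 = -2.
Row 5: 10 + 28 + 2 + 22 + 28 + 16 + 1 = 107, so its missing entry is 105 − 107 = -2.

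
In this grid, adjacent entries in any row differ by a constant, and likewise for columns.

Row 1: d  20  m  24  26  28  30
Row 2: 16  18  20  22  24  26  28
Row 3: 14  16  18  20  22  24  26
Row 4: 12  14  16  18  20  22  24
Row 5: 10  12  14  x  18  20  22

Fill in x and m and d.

x = 16, m = 22, d = 18

Along each row the entries change by 2 per step; down each column they change by -2.
Row 5: from 10 at column 1, stepping by 2 to column 4 gives 16.
Row 1: from 20 at column 2, stepping by 2 to column 3 gives 22.
Row 1: from 20 at column 2, stepping by 2 to column 1 gives 18.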